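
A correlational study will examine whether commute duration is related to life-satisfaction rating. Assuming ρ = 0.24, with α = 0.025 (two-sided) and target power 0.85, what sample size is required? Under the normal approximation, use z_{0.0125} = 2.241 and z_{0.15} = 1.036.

n = 183

Fisher's z: C = ½·ln((1+r)/(1−r)) = ½·ln(1.6316) = 0.2448.
n = ((z_{α/2} + z_β)/C)² + 3.
(2.241 + 1.036) / 0.2448 = 3.277 / 0.2448 = 13.386.
n = 13.386² + 3 = 179.20 + 3 = 182.2.
Round up.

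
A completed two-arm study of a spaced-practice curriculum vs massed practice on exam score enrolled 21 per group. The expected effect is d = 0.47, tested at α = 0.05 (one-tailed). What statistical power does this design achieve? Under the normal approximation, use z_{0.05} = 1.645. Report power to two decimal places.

power ≈ 0.45

For two equal groups, power = Φ(d·√(n/2) − z_{α}).
d·√(n/2) = 0.47 × √(21/2) = 0.47 × 3.240 = 1.523.
z_β = 1.523 − 1.645 = -0.122.
Power = Φ(-0.122) = 0.451.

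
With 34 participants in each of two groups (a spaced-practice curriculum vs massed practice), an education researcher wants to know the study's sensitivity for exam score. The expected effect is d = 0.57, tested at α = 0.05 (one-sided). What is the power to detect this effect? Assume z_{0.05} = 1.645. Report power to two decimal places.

For two equal groups, power = Φ(d·√(n/2) − z_{α}).
d·√(n/2) = 0.57 × √(34/2) = 0.57 × 4.123 = 2.350.
z_β = 2.350 − 1.645 = 0.705.
Power = Φ(0.705) = 0.760.

power ≈ 0.76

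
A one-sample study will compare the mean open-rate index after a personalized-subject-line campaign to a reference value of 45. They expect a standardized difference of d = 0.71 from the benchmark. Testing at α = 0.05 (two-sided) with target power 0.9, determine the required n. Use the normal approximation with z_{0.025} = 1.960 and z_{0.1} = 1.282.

n = 21

For a one-sample test: n = ((z_{α/2} + z_β) / d)².
z_{α/2} + z_β = 1.960 + 1.282 = 3.242.
n = (3.242 / 0.71)² = 4.566² = 20.85.
Round up.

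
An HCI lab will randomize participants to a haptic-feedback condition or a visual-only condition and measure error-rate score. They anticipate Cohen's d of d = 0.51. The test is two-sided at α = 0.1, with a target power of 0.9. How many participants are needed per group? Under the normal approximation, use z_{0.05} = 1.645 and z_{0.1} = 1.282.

n = 66 per group

For two independent groups with equal n: n = 2·((z_{α/2} + z_β) / d)².
z_{α/2} + z_β = 1.645 + 1.282 = 2.927.
n = 2 × (2.927 / 0.51)² = 2 × 5.739² = 2 × 32.94 = 65.9.
Round up to the next whole participant.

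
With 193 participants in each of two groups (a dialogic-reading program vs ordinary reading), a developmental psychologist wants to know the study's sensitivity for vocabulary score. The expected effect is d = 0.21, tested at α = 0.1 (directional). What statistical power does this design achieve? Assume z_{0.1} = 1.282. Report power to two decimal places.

power ≈ 0.78

For two equal groups, power = Φ(d·√(n/2) − z_{α}).
d·√(n/2) = 0.21 × √(193/2) = 0.21 × 9.823 = 2.063.
z_β = 2.063 − 1.282 = 0.781.
Power = Φ(0.781) = 0.783.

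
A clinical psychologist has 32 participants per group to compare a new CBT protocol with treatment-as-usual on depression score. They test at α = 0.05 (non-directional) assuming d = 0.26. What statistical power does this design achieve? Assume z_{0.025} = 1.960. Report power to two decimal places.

power ≈ 0.18

For two equal groups, power = Φ(d·√(n/2) − z_{α/2}).
d·√(n/2) = 0.26 × √(32/2) = 0.26 × 4.000 = 1.040.
z_β = 1.040 − 1.960 = -0.920.
Power = Φ(-0.920) = 0.179.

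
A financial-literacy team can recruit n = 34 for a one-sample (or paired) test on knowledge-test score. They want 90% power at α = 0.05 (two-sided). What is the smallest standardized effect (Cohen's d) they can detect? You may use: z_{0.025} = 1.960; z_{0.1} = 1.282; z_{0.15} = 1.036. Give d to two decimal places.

For a single sample (or paired design) of n = 34: d_min = (z_{α/2} + z_β)/√n.
z-sum = 1.960 + 1.282 = 3.242.
d_min = 3.242 / √34 = 3.242 / 5.831 = 0.556.

d_min ≈ 0.56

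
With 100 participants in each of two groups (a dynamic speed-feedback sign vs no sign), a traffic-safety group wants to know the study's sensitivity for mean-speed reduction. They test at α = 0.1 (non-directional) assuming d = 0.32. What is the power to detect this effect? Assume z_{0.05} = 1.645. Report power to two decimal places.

power ≈ 0.73

For two equal groups, power = Φ(d·√(n/2) − z_{α/2}).
d·√(n/2) = 0.32 × √(100/2) = 0.32 × 7.071 = 2.263.
z_β = 2.263 − 1.645 = 0.618.
Power = Φ(0.618) = 0.732.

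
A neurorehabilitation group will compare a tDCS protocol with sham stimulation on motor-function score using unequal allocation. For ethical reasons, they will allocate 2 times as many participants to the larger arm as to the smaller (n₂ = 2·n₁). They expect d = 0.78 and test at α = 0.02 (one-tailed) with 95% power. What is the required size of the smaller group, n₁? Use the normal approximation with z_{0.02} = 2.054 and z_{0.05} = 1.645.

n₁ = 34

With allocation ratio k = n₂/n₁ = 2, Var(x̄₁−x̄₂) = σ²(1/n₁ + 1/(k·n₁)) = σ²·(k+1)/(k·n₁).
So n₁ = (1 + 1/k)·((z_{α} + z_β)/d)² = 1.500 × (3.699/0.78)².
n₁ = 1.500 × 22.49 = 33.7.
Round up: n₁ = 34, giving n₂ = 2 × 34 = 68.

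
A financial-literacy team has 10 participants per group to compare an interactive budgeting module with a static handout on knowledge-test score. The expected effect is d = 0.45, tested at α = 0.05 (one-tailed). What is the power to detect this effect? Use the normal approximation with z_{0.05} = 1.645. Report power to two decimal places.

power ≈ 0.26

For two equal groups, power = Φ(d·√(n/2) − z_{α}).
d·√(n/2) = 0.45 × √(10/2) = 0.45 × 2.236 = 1.006.
z_β = 1.006 − 1.645 = -0.639.
Power = Φ(-0.639) = 0.261.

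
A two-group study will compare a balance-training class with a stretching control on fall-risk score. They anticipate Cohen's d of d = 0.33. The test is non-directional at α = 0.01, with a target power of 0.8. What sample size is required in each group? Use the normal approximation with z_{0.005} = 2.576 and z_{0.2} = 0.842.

n = 215 per group

For two independent groups with equal n: n = 2·((z_{α/2} + z_β) / d)².
z_{α/2} + z_β = 2.576 + 0.842 = 3.418.
n = 2 × (3.418 / 0.33)² = 2 × 10.358² = 2 × 107.28 = 214.6.
Round up to the next whole participant.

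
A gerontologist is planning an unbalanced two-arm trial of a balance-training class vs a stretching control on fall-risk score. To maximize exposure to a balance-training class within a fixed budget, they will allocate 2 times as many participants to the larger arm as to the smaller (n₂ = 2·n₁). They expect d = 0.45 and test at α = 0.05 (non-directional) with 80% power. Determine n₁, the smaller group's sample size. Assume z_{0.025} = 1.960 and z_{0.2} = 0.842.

n₁ = 59

With allocation ratio k = n₂/n₁ = 2, Var(x̄₁−x̄₂) = σ²(1/n₁ + 1/(k·n₁)) = σ²·(k+1)/(k·n₁).
So n₁ = (1 + 1/k)·((z_{α/2} + z_β)/d)² = 1.500 × (2.802/0.45)².
n₁ = 1.500 × 38.77 = 58.2.
Round up: n₁ = 59, giving n₂ = 2 × 59 = 118.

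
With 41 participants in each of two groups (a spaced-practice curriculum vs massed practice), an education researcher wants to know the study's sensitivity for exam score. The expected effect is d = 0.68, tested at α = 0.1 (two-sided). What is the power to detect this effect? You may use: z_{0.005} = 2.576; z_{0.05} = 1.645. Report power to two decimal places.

For two equal groups, power = Φ(d·√(n/2) − z_{α/2}).
d·√(n/2) = 0.68 × √(41/2) = 0.68 × 4.528 = 3.079.
z_β = 3.079 − 1.645 = 1.434.
Power = Φ(1.434) = 0.924.

power ≈ 0.92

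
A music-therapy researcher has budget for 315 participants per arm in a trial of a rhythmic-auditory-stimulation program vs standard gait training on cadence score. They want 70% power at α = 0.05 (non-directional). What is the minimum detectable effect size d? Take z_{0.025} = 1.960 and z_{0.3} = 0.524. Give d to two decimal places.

d_min ≈ 0.20

For two independent groups of n = 315 each: d_min = (z_{α/2} + z_β)·√(2/n).
z-sum = 1.960 + 0.524 = 2.484.
d_min = 2.484 × √(2/315) = 2.484 × 0.0797 = 0.198.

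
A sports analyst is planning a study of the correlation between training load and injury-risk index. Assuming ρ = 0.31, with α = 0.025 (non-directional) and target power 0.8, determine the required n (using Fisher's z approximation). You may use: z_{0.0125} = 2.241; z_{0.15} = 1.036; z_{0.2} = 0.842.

Fisher's z: C = ½·ln((1+r)/(1−r)) = ½·ln(1.8986) = 0.3205.
n = ((z_{α/2} + z_β)/C)² + 3.
(2.241 + 0.842) / 0.3205 = 3.083 / 0.3205 = 9.619.
n = 9.619² + 3 = 92.53 + 3 = 95.5.
Round up.

n = 96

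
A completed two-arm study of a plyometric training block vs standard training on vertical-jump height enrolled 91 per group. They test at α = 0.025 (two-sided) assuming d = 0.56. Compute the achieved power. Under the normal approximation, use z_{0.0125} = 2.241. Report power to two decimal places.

For two equal groups, power = Φ(d·√(n/2) − z_{α/2}).
d·√(n/2) = 0.56 × √(91/2) = 0.56 × 6.745 = 3.777.
z_β = 3.777 − 2.241 = 1.536.
Power = Φ(1.536) = 0.938.

power ≈ 0.94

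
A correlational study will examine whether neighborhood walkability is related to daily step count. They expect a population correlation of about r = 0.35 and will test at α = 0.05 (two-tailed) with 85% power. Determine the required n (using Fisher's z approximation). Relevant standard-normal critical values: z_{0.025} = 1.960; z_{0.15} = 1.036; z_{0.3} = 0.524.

Fisher's z: C = ½·ln((1+r)/(1−r)) = ½·ln(2.0769) = 0.3654.
n = ((z_{α/2} + z_β)/C)² + 3.
(1.960 + 1.036) / 0.3654 = 2.996 / 0.3654 = 8.199.
n = 8.199² + 3 = 67.23 + 3 = 70.2.
Round up.

n = 71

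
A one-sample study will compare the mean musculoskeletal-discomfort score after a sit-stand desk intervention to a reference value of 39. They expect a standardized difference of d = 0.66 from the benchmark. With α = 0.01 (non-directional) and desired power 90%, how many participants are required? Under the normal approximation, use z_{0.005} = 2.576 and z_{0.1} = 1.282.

For a one-sample test: n = ((z_{α/2} + z_β) / d)².
z_{α/2} + z_β = 2.576 + 1.282 = 3.858.
n = (3.858 / 0.66)² = 5.845² = 34.17.
Round up.

n = 35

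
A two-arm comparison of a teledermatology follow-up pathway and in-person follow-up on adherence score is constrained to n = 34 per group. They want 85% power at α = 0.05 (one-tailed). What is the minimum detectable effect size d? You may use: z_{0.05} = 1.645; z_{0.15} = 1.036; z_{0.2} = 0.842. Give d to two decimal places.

For two independent groups of n = 34 each: d_min = (z_{α} + z_β)·√(2/n).
z-sum = 1.645 + 1.036 = 2.681.
d_min = 2.681 × √(2/34) = 2.681 × 0.2425 = 0.650.

d_min ≈ 0.65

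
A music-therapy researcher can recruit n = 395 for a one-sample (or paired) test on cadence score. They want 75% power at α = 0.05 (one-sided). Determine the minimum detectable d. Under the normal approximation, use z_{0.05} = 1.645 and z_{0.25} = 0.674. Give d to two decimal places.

d_min ≈ 0.12

For a single sample (or paired design) of n = 395: d_min = (z_{α} + z_β)/√n.
z-sum = 1.645 + 0.674 = 2.319.
d_min = 2.319 / √395 = 2.319 / 19.875 = 0.117.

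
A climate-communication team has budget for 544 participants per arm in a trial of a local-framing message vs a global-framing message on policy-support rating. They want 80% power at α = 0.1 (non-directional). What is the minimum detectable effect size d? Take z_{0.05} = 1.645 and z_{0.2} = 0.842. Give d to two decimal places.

d_min ≈ 0.15

For two independent groups of n = 544 each: d_min = (z_{α/2} + z_β)·√(2/n).
z-sum = 1.645 + 0.842 = 2.487.
d_min = 2.487 × √(2/544) = 2.487 × 0.0606 = 0.151.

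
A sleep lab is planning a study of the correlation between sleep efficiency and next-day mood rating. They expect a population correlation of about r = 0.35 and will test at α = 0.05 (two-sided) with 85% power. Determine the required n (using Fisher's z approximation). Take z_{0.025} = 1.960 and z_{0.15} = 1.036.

Fisher's z: C = ½·ln((1+r)/(1−r)) = ½·ln(2.0769) = 0.3654.
n = ((z_{α/2} + z_β)/C)² + 3.
(1.960 + 1.036) / 0.3654 = 2.996 / 0.3654 = 8.199.
n = 8.199² + 3 = 67.23 + 3 = 70.2.
Round up.

n = 71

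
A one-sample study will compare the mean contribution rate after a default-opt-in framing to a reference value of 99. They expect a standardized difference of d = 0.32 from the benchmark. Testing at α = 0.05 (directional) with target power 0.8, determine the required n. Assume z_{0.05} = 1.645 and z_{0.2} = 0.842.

n = 61

For a one-sample test: n = ((z_{α} + z_β) / d)².
z_{α} + z_β = 1.645 + 0.842 = 2.487.
n = (2.487 / 0.32)² = 7.772² = 60.40.
Round up.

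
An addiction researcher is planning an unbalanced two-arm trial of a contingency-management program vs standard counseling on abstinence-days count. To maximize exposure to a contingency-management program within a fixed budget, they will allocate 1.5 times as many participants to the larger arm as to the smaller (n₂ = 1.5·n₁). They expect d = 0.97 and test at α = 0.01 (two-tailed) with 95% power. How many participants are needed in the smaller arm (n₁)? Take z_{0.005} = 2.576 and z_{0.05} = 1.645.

n₁ = 32

With allocation ratio k = n₂/n₁ = 1.5, Var(x̄₁−x̄₂) = σ²(1/n₁ + 1/(k·n₁)) = σ²·(k+1)/(k·n₁).
So n₁ = (1 + 1/k)·((z_{α/2} + z_β)/d)² = 1.667 × (4.221/0.97)².
n₁ = 1.667 × 18.94 = 31.6.
Round up: n₁ = 32, giving n₂ = 1.5 × 32 = 48.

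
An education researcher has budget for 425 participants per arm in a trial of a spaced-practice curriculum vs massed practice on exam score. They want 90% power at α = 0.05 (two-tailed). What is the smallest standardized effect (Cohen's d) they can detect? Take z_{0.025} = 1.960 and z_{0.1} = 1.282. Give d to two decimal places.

d_min ≈ 0.22

For two independent groups of n = 425 each: d_min = (z_{α/2} + z_β)·√(2/n).
z-sum = 1.960 + 1.282 = 3.242.
d_min = 3.242 × √(2/425) = 3.242 × 0.0686 = 0.222.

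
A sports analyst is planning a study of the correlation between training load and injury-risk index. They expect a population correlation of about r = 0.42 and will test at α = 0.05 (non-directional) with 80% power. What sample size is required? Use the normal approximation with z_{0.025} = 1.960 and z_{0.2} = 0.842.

n = 43

Fisher's z: C = ½·ln((1+r)/(1−r)) = ½·ln(2.4483) = 0.4477.
n = ((z_{α/2} + z_β)/C)² + 3.
(1.960 + 0.842) / 0.4477 = 2.802 / 0.4477 = 6.259.
n = 6.259² + 3 = 39.17 + 3 = 42.2.
Round up.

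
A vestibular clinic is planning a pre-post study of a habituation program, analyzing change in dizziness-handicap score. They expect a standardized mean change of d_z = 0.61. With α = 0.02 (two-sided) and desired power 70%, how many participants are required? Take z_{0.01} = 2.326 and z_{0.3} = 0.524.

n = 22 pairs

For a paired (one-sample on differences) test: n = ((z_{α/2} + z_β) / d)².
z_{α/2} + z_β = 2.326 + 0.524 = 2.850.
n = (2.850 / 0.61)² = 4.672² = 21.83.
Round up.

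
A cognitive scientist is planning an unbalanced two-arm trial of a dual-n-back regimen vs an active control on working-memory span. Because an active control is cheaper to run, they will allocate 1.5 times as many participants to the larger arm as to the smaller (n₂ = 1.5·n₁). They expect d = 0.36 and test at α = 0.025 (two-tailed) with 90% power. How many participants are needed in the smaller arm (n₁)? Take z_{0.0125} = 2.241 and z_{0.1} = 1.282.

With allocation ratio k = n₂/n₁ = 1.5, Var(x̄₁−x̄₂) = σ²(1/n₁ + 1/(k·n₁)) = σ²·(k+1)/(k·n₁).
So n₁ = (1 + 1/k)·((z_{α/2} + z_β)/d)² = 1.667 × (3.523/0.36)².
n₁ = 1.667 × 95.77 = 159.6.
Round up: n₁ = 160, giving n₂ = 1.5 × 160 = 240.

n₁ = 160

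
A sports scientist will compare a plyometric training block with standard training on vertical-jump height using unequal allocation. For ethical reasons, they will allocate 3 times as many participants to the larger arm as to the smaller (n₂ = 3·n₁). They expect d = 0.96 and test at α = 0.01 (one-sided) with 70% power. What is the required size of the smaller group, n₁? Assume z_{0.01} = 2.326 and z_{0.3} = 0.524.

With allocation ratio k = n₂/n₁ = 3, Var(x̄₁−x̄₂) = σ²(1/n₁ + 1/(k·n₁)) = σ²·(k+1)/(k·n₁).
So n₁ = (1 + 1/k)·((z_{α} + z_β)/d)² = 1.333 × (2.850/0.96)².
n₁ = 1.333 × 8.81 = 11.8.
Round up: n₁ = 12, giving n₂ = 3 × 12 = 36.

n₁ = 12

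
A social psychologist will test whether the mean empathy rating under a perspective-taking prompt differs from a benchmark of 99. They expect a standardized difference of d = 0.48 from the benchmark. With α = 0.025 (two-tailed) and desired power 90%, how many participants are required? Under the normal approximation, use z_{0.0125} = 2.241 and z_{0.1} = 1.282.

For a one-sample test: n = ((z_{α/2} + z_β) / d)².
z_{α/2} + z_β = 2.241 + 1.282 = 3.523.
n = (3.523 / 0.48)² = 7.340² = 53.87.
Round up.

n = 54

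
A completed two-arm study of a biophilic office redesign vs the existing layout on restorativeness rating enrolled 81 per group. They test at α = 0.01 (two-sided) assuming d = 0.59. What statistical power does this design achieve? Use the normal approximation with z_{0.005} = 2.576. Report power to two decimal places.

power ≈ 0.88

For two equal groups, power = Φ(d·√(n/2) − z_{α/2}).
d·√(n/2) = 0.59 × √(81/2) = 0.59 × 6.364 = 3.755.
z_β = 3.755 − 2.576 = 1.179.
Power = Φ(1.179) = 0.881.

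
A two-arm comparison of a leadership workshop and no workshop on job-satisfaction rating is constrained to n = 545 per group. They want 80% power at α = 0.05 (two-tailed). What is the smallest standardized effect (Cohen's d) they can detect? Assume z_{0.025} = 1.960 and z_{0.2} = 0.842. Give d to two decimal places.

For two independent groups of n = 545 each: d_min = (z_{α/2} + z_β)·√(2/n).
z-sum = 1.960 + 0.842 = 2.802.
d_min = 2.802 × √(2/545) = 2.802 × 0.0606 = 0.170.

d_min ≈ 0.17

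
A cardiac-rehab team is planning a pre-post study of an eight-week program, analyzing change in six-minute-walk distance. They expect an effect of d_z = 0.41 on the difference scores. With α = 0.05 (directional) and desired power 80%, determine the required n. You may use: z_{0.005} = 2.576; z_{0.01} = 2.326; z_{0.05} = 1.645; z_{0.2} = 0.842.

n = 37 pairs

For a paired (one-sample on differences) test: n = ((z_{α} + z_β) / d)².
z_{α} + z_β = 1.645 + 0.842 = 2.487.
n = (2.487 / 0.41)² = 6.066² = 36.79.
Round up.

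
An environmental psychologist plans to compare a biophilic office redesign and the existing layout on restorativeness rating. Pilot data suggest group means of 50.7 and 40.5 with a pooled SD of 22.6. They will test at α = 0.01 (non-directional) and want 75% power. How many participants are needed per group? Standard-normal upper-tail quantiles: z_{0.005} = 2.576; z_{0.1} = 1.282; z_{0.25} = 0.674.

n = 104 per group

Cohen's d = |M₁ − M₂| / SD_pooled = |50.7 − 40.5| / 22.6 = 10.2 / 22.6 = 0.451.
For two independent groups with equal n: n = 2·((z_{α/2} + z_β) / d)².
z_{α/2} + z_β = 2.576 + 0.674 = 3.250.
n = 2 × (3.250 / 0.451)² = 2 × 7.206² = 2 × 51.93 = 103.9.
Round up to the next whole participant.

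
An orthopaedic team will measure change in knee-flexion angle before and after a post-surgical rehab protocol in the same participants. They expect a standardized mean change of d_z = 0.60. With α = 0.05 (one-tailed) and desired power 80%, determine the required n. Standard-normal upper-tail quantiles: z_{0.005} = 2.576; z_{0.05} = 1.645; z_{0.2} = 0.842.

For a paired (one-sample on differences) test: n = ((z_{α} + z_β) / d)².
z_{α} + z_β = 1.645 + 0.842 = 2.487.
n = (2.487 / 0.60)² = 4.145² = 17.18.
Round up.

n = 18 pairs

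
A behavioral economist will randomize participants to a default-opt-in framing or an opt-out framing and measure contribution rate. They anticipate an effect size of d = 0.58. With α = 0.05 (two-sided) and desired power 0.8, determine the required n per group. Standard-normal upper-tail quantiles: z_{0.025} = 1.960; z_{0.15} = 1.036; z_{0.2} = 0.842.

n = 47 per group

For two independent groups with equal n: n = 2·((z_{α/2} + z_β) / d)².
z_{α/2} + z_β = 1.960 + 0.842 = 2.802.
n = 2 × (2.802 / 0.58)² = 2 × 4.831² = 2 × 23.34 = 46.7.
Round up to the next whole participant.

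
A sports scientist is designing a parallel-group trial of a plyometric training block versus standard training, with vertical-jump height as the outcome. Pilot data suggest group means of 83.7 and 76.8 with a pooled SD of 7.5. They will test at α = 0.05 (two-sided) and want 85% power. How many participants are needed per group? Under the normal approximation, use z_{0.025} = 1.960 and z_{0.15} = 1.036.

n = 22 per group

Cohen's d = |M₁ − M₂| / SD_pooled = |83.7 − 76.8| / 7.5 = 6.9 / 7.5 = 0.920.
For two independent groups with equal n: n = 2·((z_{α/2} + z_β) / d)².
z_{α/2} + z_β = 1.960 + 1.036 = 2.996.
n = 2 × (2.996 / 0.920)² = 2 × 3.257² = 2 × 10.60 = 21.2.
Round up to the next whole participant.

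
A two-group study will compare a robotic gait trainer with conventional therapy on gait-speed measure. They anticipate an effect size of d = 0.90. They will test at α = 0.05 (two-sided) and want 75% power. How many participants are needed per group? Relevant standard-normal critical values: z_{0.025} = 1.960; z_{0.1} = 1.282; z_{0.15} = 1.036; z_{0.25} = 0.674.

n = 18 per group

For two independent groups with equal n: n = 2·((z_{α/2} + z_β) / d)².
z_{α/2} + z_β = 1.960 + 0.674 = 2.634.
n = 2 × (2.634 / 0.90)² = 2 × 2.927² = 2 × 8.57 = 17.1.
Round up to the next whole participant.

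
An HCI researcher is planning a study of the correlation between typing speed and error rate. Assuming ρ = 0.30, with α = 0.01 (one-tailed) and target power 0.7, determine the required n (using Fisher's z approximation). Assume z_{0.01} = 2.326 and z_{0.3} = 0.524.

n = 88

Fisher's z: C = ½·ln((1+r)/(1−r)) = ½·ln(1.8571) = 0.3095.
n = ((z_{α} + z_β)/C)² + 3.
(2.326 + 0.524) / 0.3095 = 2.850 / 0.3095 = 9.208.
n = 9.208² + 3 = 84.79 + 3 = 87.8.
Round up.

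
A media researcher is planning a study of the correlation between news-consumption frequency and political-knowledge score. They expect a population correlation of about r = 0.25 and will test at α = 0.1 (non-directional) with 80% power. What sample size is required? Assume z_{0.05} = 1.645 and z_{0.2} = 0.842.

Fisher's z: C = ½·ln((1+r)/(1−r)) = ½·ln(1.6667) = 0.2554.
n = ((z_{α/2} + z_β)/C)² + 3.
(1.645 + 0.842) / 0.2554 = 2.487 / 0.2554 = 9.738.
n = 9.738² + 3 = 94.82 + 3 = 97.8.
Round up.

n = 98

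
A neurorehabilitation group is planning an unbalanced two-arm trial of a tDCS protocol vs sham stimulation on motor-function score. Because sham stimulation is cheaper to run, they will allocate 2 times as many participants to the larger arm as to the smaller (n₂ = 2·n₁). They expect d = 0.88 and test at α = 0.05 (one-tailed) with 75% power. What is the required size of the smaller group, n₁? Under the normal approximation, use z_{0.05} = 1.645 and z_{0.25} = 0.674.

n₁ = 11

With allocation ratio k = n₂/n₁ = 2, Var(x̄₁−x̄₂) = σ²(1/n₁ + 1/(k·n₁)) = σ²·(k+1)/(k·n₁).
So n₁ = (1 + 1/k)·((z_{α} + z_β)/d)² = 1.500 × (2.319/0.88)².
n₁ = 1.500 × 6.94 = 10.4.
Round up: n₁ = 11, giving n₂ = 2 × 11 = 22.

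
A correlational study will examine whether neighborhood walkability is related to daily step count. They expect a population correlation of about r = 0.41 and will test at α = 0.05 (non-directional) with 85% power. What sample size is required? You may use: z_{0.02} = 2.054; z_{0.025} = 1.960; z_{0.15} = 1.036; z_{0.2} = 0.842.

n = 51

Fisher's z: C = ½·ln((1+r)/(1−r)) = ½·ln(2.3898) = 0.4356.
n = ((z_{α/2} + z_β)/C)² + 3.
(1.960 + 1.036) / 0.4356 = 2.996 / 0.4356 = 6.878.
n = 6.878² + 3 = 47.31 + 3 = 50.3.
Round up.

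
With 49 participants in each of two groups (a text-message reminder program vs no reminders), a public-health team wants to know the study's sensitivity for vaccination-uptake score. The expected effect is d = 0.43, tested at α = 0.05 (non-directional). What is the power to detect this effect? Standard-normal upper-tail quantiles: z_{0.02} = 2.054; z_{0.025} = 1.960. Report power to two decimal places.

For two equal groups, power = Φ(d·√(n/2) − z_{α/2}).
d·√(n/2) = 0.43 × √(49/2) = 0.43 × 4.950 = 2.128.
z_β = 2.128 − 1.960 = 0.168.
Power = Φ(0.168) = 0.567.

power ≈ 0.57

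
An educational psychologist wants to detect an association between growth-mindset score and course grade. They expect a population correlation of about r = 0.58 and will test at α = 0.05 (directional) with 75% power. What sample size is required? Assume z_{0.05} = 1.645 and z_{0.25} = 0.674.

Fisher's z: C = ½·ln((1+r)/(1−r)) = ½·ln(3.7619) = 0.6625.
n = ((z_{α} + z_β)/C)² + 3.
(1.645 + 0.674) / 0.6625 = 2.319 / 0.6625 = 3.500.
n = 3.500² + 3 = 12.25 + 3 = 15.3.
Round up.

n = 16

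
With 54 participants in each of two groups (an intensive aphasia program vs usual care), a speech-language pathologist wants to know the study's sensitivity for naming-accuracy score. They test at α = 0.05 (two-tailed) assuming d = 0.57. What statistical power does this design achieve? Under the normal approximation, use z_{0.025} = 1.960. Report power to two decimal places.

For two equal groups, power = Φ(d·√(n/2) − z_{α/2}).
d·√(n/2) = 0.57 × √(54/2) = 0.57 × 5.196 = 2.962.
z_β = 2.962 − 1.960 = 1.002.
Power = Φ(1.002) = 0.842.

power ≈ 0.84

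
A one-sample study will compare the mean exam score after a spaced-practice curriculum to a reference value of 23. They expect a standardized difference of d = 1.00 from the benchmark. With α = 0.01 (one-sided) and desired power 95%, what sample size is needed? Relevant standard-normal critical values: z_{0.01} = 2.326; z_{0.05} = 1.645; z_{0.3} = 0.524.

n = 16

For a one-sample test: n = ((z_{α} + z_β) / d)².
z_{α} + z_β = 2.326 + 1.645 = 3.971.
n = (3.971 / 1.00)² = 3.971² = 15.77.
Round up.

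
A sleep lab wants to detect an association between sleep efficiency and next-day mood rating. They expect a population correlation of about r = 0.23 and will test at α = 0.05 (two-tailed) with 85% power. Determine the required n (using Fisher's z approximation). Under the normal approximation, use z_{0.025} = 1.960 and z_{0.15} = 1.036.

n = 167

Fisher's z: C = ½·ln((1+r)/(1−r)) = ½·ln(1.5974) = 0.2342.
n = ((z_{α/2} + z_β)/C)² + 3.
(1.960 + 1.036) / 0.2342 = 2.996 / 0.2342 = 12.792.
n = 12.792² + 3 = 163.65 + 3 = 166.6.
Round up.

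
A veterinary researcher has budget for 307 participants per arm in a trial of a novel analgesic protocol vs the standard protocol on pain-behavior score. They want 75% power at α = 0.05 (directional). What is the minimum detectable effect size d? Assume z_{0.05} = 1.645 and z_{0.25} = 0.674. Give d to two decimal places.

d_min ≈ 0.19

For two independent groups of n = 307 each: d_min = (z_{α} + z_β)·√(2/n).
z-sum = 1.645 + 0.674 = 2.319.
d_min = 2.319 × √(2/307) = 2.319 × 0.0807 = 0.187.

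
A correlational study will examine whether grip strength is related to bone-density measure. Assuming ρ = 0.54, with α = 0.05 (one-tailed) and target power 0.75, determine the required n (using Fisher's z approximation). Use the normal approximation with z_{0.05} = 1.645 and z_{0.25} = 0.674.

Fisher's z: C = ½·ln((1+r)/(1−r)) = ½·ln(3.3478) = 0.6042.
n = ((z_{α} + z_β)/C)² + 3.
(1.645 + 0.674) / 0.6042 = 2.319 / 0.6042 = 3.838.
n = 3.838² + 3 = 14.73 + 3 = 17.7.
Round up.

n = 18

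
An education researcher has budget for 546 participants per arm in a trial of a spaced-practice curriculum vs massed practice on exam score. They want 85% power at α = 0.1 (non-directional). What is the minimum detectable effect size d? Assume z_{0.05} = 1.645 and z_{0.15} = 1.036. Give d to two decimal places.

For two independent groups of n = 546 each: d_min = (z_{α/2} + z_β)·√(2/n).
z-sum = 1.645 + 1.036 = 2.681.
d_min = 2.681 × √(2/546) = 2.681 × 0.0605 = 0.162.

d_min ≈ 0.16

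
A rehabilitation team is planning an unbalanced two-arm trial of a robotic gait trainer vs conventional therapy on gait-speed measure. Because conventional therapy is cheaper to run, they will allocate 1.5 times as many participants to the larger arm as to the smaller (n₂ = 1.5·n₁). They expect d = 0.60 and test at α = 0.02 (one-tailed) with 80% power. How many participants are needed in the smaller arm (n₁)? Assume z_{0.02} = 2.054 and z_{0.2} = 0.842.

n₁ = 39

With allocation ratio k = n₂/n₁ = 1.5, Var(x̄₁−x̄₂) = σ²(1/n₁ + 1/(k·n₁)) = σ²·(k+1)/(k·n₁).
So n₁ = (1 + 1/k)·((z_{α} + z_β)/d)² = 1.667 × (2.896/0.60)².
n₁ = 1.667 × 23.30 = 38.8.
Round up: n₁ = 39, giving n₂ = ⌈1.5 × 39⌉ = ⌈58.5⌉ = 59.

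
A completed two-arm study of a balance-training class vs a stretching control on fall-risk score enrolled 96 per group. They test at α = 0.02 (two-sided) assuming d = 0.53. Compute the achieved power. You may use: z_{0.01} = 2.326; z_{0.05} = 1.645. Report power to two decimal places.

power ≈ 0.91

For two equal groups, power = Φ(d·√(n/2) − z_{α/2}).
d·√(n/2) = 0.53 × √(96/2) = 0.53 × 6.928 = 3.672.
z_β = 3.672 − 2.326 = 1.346.
Power = Φ(1.346) = 0.911.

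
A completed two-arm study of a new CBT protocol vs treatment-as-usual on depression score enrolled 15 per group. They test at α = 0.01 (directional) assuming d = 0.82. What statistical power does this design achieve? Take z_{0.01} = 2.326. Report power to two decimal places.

power ≈ 0.47

For two equal groups, power = Φ(d·√(n/2) − z_{α}).
d·√(n/2) = 0.82 × √(15/2) = 0.82 × 2.739 = 2.246.
z_β = 2.246 − 2.326 = -0.080.
Power = Φ(-0.080) = 0.468.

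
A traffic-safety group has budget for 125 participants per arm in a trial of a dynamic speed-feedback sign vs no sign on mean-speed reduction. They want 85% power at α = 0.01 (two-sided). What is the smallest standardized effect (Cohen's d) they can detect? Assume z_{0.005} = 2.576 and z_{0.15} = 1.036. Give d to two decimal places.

d_min ≈ 0.46

For two independent groups of n = 125 each: d_min = (z_{α/2} + z_β)·√(2/n).
z-sum = 2.576 + 1.036 = 3.612.
d_min = 3.612 × √(2/125) = 3.612 × 0.1265 = 0.457.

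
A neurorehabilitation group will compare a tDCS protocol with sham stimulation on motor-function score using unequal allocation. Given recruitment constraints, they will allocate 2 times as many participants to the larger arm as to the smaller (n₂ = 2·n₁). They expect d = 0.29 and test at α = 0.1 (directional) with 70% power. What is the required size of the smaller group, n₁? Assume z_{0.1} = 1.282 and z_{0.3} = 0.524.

n₁ = 59

With allocation ratio k = n₂/n₁ = 2, Var(x̄₁−x̄₂) = σ²(1/n₁ + 1/(k·n₁)) = σ²·(k+1)/(k·n₁).
So n₁ = (1 + 1/k)·((z_{α} + z_β)/d)² = 1.500 × (1.806/0.29)².
n₁ = 1.500 × 38.78 = 58.2.
Round up: n₁ = 59, giving n₂ = 2 × 59 = 118.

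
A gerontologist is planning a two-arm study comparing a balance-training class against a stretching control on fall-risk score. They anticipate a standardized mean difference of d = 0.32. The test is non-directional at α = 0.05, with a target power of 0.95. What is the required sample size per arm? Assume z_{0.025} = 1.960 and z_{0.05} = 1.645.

n = 254 per group

For two independent groups with equal n: n = 2·((z_{α/2} + z_β) / d)².
z_{α/2} + z_β = 1.960 + 1.645 = 3.605.
n = 2 × (3.605 / 0.32)² = 2 × 11.266² = 2 × 126.91 = 253.8.
Round up to the next whole participant.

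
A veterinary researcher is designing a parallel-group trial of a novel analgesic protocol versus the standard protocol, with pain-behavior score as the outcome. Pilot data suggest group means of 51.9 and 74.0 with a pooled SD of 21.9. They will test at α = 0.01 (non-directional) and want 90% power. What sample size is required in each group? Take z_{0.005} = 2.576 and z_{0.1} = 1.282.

Cohen's d = |M₁ − M₂| / SD_pooled = |51.9 − 74.0| / 21.9 = 22.1 / 21.9 = 1.009.
For two independent groups with equal n: n = 2·((z_{α/2} + z_β) / d)².
z_{α/2} + z_β = 2.576 + 1.282 = 3.858.
n = 2 × (3.858 / 1.009)² = 2 × 3.824² = 2 × 14.62 = 29.2.
Round up to the next whole participant.

n = 30 per group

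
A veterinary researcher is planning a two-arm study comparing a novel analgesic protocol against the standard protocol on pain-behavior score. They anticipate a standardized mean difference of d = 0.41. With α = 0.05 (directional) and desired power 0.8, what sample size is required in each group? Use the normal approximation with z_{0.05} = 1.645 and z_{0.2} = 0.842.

n = 74 per group

For two independent groups with equal n: n = 2·((z_{α} + z_β) / d)².
z_{α} + z_β = 1.645 + 0.842 = 2.487.
n = 2 × (2.487 / 0.41)² = 2 × 6.066² = 2 × 36.79 = 73.6.
Round up to the next whole participant.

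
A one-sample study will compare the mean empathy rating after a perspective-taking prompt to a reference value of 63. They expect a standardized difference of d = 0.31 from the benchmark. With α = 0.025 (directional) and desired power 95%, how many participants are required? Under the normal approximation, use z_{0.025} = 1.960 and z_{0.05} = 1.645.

n = 136

For a one-sample test: n = ((z_{α} + z_β) / d)².
z_{α} + z_β = 1.960 + 1.645 = 3.605.
n = (3.605 / 0.31)² = 11.629² = 135.23.
Round up.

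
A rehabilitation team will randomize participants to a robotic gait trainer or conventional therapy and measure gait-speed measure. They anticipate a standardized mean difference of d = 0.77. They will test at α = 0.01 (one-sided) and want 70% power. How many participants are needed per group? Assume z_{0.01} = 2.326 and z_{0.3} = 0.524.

For two independent groups with equal n: n = 2·((z_{α} + z_β) / d)².
z_{α} + z_β = 2.326 + 0.524 = 2.850.
n = 2 × (2.850 / 0.77)² = 2 × 3.701² = 2 × 13.70 = 27.4.
Round up to the next whole participant.

n = 28 per group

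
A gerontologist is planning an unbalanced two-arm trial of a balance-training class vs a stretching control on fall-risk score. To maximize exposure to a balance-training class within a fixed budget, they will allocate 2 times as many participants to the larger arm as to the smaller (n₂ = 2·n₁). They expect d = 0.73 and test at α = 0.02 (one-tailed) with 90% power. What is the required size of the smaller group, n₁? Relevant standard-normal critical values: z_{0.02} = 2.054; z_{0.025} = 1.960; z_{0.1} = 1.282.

With allocation ratio k = n₂/n₁ = 2, Var(x̄₁−x̄₂) = σ²(1/n₁ + 1/(k·n₁)) = σ²·(k+1)/(k·n₁).
So n₁ = (1 + 1/k)·((z_{α} + z_β)/d)² = 1.500 × (3.336/0.73)².
n₁ = 1.500 × 20.88 = 31.3.
Round up: n₁ = 32, giving n₂ = 2 × 32 = 64.

n₁ = 32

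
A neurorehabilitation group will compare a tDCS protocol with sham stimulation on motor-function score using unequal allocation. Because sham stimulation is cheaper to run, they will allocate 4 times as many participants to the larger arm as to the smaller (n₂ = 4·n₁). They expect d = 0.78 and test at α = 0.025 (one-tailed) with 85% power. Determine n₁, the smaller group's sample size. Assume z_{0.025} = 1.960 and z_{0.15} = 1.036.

With allocation ratio k = n₂/n₁ = 4, Var(x̄₁−x̄₂) = σ²(1/n₁ + 1/(k·n₁)) = σ²·(k+1)/(k·n₁).
So n₁ = (1 + 1/k)·((z_{α} + z_β)/d)² = 1.250 × (2.996/0.78)².
n₁ = 1.250 × 14.75 = 18.4.
Round up: n₁ = 19, giving n₂ = 4 × 19 = 76.

n₁ = 19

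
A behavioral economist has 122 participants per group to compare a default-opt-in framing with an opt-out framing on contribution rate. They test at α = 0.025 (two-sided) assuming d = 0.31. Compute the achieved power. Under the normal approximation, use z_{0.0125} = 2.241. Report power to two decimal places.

For two equal groups, power = Φ(d·√(n/2) − z_{α/2}).
d·√(n/2) = 0.31 × √(122/2) = 0.31 × 7.810 = 2.421.
z_β = 2.421 − 2.241 = 0.180.
Power = Φ(0.180) = 0.571.

power ≈ 0.57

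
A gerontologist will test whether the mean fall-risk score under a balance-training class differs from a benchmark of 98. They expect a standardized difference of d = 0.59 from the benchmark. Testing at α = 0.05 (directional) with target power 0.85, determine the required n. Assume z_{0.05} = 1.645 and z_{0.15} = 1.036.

n = 21

For a one-sample test: n = ((z_{α} + z_β) / d)².
z_{α} + z_β = 1.645 + 1.036 = 2.681.
n = (2.681 / 0.59)² = 4.544² = 20.65.
Round up.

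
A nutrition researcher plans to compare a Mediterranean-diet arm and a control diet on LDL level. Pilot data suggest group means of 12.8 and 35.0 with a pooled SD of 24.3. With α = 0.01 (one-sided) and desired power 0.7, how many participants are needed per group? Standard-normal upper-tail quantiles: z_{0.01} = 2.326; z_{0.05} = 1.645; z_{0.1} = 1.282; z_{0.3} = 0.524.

Cohen's d = |M₁ − M₂| / SD_pooled = |12.8 − 35.0| / 24.3 = 22.2 / 24.3 = 0.914.
For two independent groups with equal n: n = 2·((z_{α} + z_β) / d)².
z_{α} + z_β = 2.326 + 0.524 = 2.850.
n = 2 × (2.850 / 0.914)² = 2 × 3.118² = 2 × 9.72 = 19.4.
Round up to the next whole participant.

n = 20 per group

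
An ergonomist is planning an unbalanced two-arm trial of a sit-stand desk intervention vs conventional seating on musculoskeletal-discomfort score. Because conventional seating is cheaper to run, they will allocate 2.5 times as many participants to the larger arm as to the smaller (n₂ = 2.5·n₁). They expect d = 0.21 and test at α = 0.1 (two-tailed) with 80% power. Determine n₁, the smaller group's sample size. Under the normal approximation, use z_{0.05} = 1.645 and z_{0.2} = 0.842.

With allocation ratio k = n₂/n₁ = 2.5, Var(x̄₁−x̄₂) = σ²(1/n₁ + 1/(k·n₁)) = σ²·(k+1)/(k·n₁).
So n₁ = (1 + 1/k)·((z_{α/2} + z_β)/d)² = 1.400 × (2.487/0.21)².
n₁ = 1.400 × 140.25 = 196.4.
Round up: n₁ = 197, giving n₂ = ⌈2.5 × 197⌉ = ⌈492.5⌉ = 493.

n₁ = 197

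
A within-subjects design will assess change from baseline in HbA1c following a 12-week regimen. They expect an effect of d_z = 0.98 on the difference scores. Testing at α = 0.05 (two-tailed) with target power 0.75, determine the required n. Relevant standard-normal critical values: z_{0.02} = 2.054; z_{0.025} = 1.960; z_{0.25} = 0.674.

n = 8 pairs

For a paired (one-sample on differences) test: n = ((z_{α/2} + z_β) / d)².
z_{α/2} + z_β = 1.960 + 0.674 = 2.634.
n = (2.634 / 0.98)² = 2.688² = 7.22.
Round up.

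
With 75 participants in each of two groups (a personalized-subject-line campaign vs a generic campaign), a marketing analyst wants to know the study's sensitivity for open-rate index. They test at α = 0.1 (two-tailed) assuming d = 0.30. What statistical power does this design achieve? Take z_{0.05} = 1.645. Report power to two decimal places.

power ≈ 0.58

For two equal groups, power = Φ(d·√(n/2) − z_{α/2}).
d·√(n/2) = 0.30 × √(75/2) = 0.30 × 6.124 = 1.837.
z_β = 1.837 − 1.645 = 0.192.
Power = Φ(0.192) = 0.576.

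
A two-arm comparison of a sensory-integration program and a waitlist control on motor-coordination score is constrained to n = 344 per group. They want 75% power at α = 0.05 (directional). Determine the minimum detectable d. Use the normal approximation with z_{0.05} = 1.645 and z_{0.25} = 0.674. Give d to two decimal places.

For two independent groups of n = 344 each: d_min = (z_{α} + z_β)·√(2/n).
z-sum = 1.645 + 0.674 = 2.319.
d_min = 2.319 × √(2/344) = 2.319 × 0.0762 = 0.177.

d_min ≈ 0.18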